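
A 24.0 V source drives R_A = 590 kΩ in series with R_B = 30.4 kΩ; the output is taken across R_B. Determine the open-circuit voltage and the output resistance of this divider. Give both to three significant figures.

V_th is the open-circuit tap voltage: 24.0 × 30.4/(590 + 30.4) = 1.18 V.
With the supply zeroed, R_A and R_B appear in parallel from the tap: R_th = R_A‖R_B = (590 × 30.4)/620.4 = 28.9 kΩ.

V_th = 1.18 V, R_th = 28.9 kΩ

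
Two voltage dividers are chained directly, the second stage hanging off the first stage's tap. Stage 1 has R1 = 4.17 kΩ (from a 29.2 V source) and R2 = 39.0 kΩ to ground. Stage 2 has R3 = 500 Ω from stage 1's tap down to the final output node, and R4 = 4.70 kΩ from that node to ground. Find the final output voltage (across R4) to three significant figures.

V_out ≈ 13.8 V

Stage 2 presents R3+R4 = 5200 Ω as a load on stage 1's tap.
Stage 1's lower leg becomes R2‖(R3+R4) = 4588 Ω, so V_mid = 29.2 × 4588/8758 = 15.30 V.
Stage 2 is itself unloaded: V_out = V_mid × R4/(R3+R4) = 15.30 × 4700/5200 = 13.8 V.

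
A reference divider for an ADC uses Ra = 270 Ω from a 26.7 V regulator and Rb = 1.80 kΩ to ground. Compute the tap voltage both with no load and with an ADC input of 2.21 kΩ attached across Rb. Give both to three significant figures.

Unloaded: 23.2 V; loaded: 21.0 V

Open-circuit: V = 26.7 × 1800/(270 + 1800) = 23.2 V.
With the load, Rb becomes Rb‖R_L = 992.0 Ω, so V = 26.7 × 992.0/1262 = 21.0 V.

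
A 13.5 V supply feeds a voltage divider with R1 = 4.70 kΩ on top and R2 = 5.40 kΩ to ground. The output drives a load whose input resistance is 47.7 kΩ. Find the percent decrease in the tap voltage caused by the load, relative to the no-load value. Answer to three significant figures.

The divider's output (Thévenin) resistance is R1‖R2 = 2.513 kΩ.
Fractional drop under load = R_th/(R_th + R_L) = 2.513 / (2.513 + 47.7) = 0.05004.
So the output falls by 5.00 %.

5.00 %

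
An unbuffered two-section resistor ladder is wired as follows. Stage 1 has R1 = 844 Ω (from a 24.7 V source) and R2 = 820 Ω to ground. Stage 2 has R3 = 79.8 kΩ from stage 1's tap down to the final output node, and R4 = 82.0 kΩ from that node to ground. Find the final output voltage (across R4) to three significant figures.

Stage 2 presents R3+R4 = 161800 Ω as a load on stage 1's tap.
Stage 1's lower leg becomes R2‖(R3+R4) = 815.9 Ω, so V_mid = 24.7 × 815.9/1660 = 12.14 V.
Stage 2 is itself unloaded: V_out = V_mid × R4/(R3+R4) = 12.14 × 82000/161800 = 6.15 V.

V_out ≈ 6.15 V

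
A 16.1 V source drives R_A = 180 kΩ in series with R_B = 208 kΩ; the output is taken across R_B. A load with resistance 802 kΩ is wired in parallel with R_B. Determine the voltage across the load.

The load sits in parallel with R_B: R_B‖R_L = (208 × 802) / (208 + 802) = 165.2 kΩ.
V_out = 16.1 × 165.2 / (180 + 165.2) = 16.1 × 165.2/345.2 = 7.70 V.
(Unloaded it would have been 8.63 V.)

V_out ≈ 7.70 V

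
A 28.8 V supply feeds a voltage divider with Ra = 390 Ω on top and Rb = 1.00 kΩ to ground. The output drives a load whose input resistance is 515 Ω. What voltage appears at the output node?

The load sits in parallel with Rb: Rb‖R_L = (1000 × 515) / (1000 + 515) = 339.9 Ω.
V_out = 28.8 × 339.9 / (390 + 339.9) = 28.8 × 339.9/729.9 = 13.4 V.
(Unloaded it would have been 20.7 V.)

V_out ≈ 13.4 V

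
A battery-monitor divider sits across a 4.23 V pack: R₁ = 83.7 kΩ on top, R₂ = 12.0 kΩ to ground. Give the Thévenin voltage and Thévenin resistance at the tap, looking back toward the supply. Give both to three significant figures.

V_th = 0.530 V, R_th = 10.5 kΩ

V_th is the open-circuit tap voltage: 4.23 × 12.0/(83.7 + 12.0) = 0.530 V.
With the supply zeroed, R₁ and R₂ appear in parallel from the tap: R_th = R₁‖R₂ = (83.7 × 12.0)/95.70 = 10.5 kΩ.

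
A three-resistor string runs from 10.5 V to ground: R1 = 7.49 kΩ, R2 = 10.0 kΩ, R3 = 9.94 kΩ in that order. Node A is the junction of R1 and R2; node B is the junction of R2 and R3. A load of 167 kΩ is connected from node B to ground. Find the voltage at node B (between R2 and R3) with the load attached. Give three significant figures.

At node B, R3 is in parallel with the load: R3‖R_L = 9.382 kΩ.
Below node A the resistance is R2 + (R3‖R_L) = 19.38 kΩ, so V_A = 10.5 × 19.38/26.87 = 7.573 V.
Then V_B = V_A × (R3‖R_L)/(R2 + R3‖R_L) = 7.573 × 9.382/19.38 = 3.67 V.

V ≈ 3.67 V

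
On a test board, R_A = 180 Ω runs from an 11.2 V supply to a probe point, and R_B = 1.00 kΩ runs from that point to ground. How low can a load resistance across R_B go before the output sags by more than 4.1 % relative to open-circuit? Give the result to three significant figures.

R_L(min) ≈ 3.57 kΩ

Output resistance R_th = R_A‖R_B = (180 × 1000)/1180 = 152.5 Ω.
The fractional drop is R_th/(R_th + R_L); requiring this ≤ 0.0410 gives R_L ≥ R_th(1/0.0410 − 1) = 152.5 × 23.39 = 3.57 kΩ.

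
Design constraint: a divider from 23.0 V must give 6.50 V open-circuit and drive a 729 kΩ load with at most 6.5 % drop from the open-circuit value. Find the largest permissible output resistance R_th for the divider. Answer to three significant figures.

Loading drop = R_th/(R_th + R_L) ≤ 0.0650, so R_th ≤ R_L · ε/(1−ε) = 729 kΩ × 0.0650/0.9350 = 50.7 kΩ.

R_th ≤ 50.7 kΩ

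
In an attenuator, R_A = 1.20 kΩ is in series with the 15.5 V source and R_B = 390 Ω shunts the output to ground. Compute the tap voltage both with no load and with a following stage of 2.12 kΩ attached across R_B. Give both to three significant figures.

Unloaded: 3.80 V; loaded: 3.34 V

Open-circuit: V = 15.5 × 390/(1200 + 390) = 3.80 V.
With the load, R_B becomes R_B‖R_L = 329.4 Ω, so V = 15.5 × 329.4/1529 = 3.34 V.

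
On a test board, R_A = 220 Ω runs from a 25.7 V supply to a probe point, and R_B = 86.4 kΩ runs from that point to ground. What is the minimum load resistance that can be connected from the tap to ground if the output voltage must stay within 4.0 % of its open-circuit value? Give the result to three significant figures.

Output resistance R_th = R_A‖R_B = (220 × 86400)/86620 = 219.4 Ω.
The fractional drop is R_th/(R_th + R_L); requiring this ≤ 0.0400 gives R_L ≥ R_th(1/0.0400 − 1) = 219.4 × 24.00 = 5.27 kΩ.

R_L(min) ≈ 5.27 kΩ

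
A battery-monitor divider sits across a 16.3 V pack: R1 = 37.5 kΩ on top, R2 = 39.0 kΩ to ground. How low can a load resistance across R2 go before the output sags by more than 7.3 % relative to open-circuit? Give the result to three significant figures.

R_L(min) ≈ 243 kΩ

Output resistance R_th = R1‖R2 = (37.5 × 39.0)/76.50 = 19.12 kΩ.
The fractional drop is R_th/(R_th + R_L); requiring this ≤ 0.0730 gives R_L ≥ R_th(1/0.0730 − 1) = 19.12 × 12.70 = 243 kΩ.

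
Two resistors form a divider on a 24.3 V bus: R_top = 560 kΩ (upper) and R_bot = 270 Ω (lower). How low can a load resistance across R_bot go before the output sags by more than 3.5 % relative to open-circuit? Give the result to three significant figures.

Output resistance R_th = R_top‖R_bot = (560000 × 270)/560300 = 269.9 Ω.
The fractional drop is R_th/(R_th + R_L); requiring this ≤ 0.0350 gives R_L ≥ R_th(1/0.0350 − 1) = 269.9 × 27.57 = 7.44 kΩ.

R_L(min) ≈ 7.44 kΩ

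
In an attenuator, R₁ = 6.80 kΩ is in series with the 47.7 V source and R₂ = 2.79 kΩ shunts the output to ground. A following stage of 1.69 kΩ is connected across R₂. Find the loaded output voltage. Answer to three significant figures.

The load sits in parallel with R₂: R₂‖R_L = (2.79 × 1.69) / (2.79 + 1.69) = 1.052 kΩ.
V_out = 47.7 × 1.052 / (6.80 + 1.052) = 47.7 × 1.052/7.852 = 6.39 V.

V_out ≈ 6.39 V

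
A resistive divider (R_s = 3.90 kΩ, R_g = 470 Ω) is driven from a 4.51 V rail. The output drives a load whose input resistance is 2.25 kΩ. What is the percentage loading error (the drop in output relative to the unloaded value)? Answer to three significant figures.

15.7 %

The divider's output (Thévenin) resistance is R_s‖R_g = 419.5 Ω.
Fractional drop under load = R_th/(R_th + R_L) = 419.5 / (419.5 + 2250) = 0.1571.
So the output falls by 15.7 %.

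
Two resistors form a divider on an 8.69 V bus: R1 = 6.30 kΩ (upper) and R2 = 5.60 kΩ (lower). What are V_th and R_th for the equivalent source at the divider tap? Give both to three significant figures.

V_th is the open-circuit tap voltage: 8.69 × 5.60/(6.30 + 5.60) = 4.09 V.
With the supply zeroed, R1 and R2 appear in parallel from the tap: R_th = R1‖R2 = (6.30 × 5.60)/11.90 = 2.96 kΩ.

V_th = 4.09 V, R_th = 2.96 kΩ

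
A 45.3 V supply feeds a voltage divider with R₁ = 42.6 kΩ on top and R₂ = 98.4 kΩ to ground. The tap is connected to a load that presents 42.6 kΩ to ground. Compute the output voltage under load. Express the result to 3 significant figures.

The load sits in parallel with R₂: R₂‖R_L = (98.4 × 42.6) / (98.4 + 42.6) = 29.73 kΩ.
V_out = 45.3 × 29.73 / (42.6 + 29.73) = 45.3 × 29.73/72.33 = 18.6 V.
(Unloaded it would have been 31.6 V.)

V_out ≈ 18.6 V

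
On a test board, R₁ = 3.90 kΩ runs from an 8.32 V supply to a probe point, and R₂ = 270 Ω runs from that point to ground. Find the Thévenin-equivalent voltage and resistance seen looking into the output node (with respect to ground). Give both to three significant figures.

V_th is the open-circuit tap voltage: 8.32 × 270/(3900 + 270) = 0.539 V.
With the supply zeroed, R₁ and R₂ appear in parallel from the tap: R_th = R₁‖R₂ = (3900 × 270)/4170 = 253 Ω.

V_th = 0.539 V, R_th = 253 Ω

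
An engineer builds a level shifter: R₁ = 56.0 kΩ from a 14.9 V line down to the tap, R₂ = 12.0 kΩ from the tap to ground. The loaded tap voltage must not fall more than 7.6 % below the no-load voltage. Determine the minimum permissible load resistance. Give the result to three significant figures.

R_L(min) ≈ 120 kΩ

Output resistance R_th = R₁‖R₂ = (56.0 × 12.0)/68.00 = 9.882 kΩ.
The fractional drop is R_th/(R_th + R_L); requiring this ≤ 0.0760 gives R_L ≥ R_th(1/0.0760 − 1) = 9.882 × 12.16 = 120 kΩ.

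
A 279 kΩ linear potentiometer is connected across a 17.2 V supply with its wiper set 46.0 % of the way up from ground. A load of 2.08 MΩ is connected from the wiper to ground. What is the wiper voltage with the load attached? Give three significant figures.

The wiper splits the pot into (1−α)R = 150.7 kΩ above and αR = 128.3 kΩ below.
Lower section ‖ load = 120.9 kΩ.
V_wiper = 17.2 × 120.9/(150.7 + 120.9) = 7.66 V.

V ≈ 7.66 V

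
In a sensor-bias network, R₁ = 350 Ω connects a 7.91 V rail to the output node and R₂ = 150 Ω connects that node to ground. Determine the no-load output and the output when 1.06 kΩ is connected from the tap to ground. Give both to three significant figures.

Open-circuit: V = 7.91 × 150/(350 + 150) = 2.37 V.
With the load, R₂ becomes R₂‖R_L = 131.4 Ω, so V = 7.91 × 131.4/481.4 = 2.16 V.

Unloaded: 2.37 V; loaded: 2.16 V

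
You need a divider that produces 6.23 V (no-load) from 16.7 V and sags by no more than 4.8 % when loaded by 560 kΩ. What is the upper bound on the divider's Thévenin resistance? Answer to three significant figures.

Loading drop = R_th/(R_th + R_L) ≤ 0.0480, so R_th ≤ R_L · ε/(1−ε) = 560 kΩ × 0.0480/0.9520 = 28.2 kΩ.

R_th ≤ 28.2 kΩ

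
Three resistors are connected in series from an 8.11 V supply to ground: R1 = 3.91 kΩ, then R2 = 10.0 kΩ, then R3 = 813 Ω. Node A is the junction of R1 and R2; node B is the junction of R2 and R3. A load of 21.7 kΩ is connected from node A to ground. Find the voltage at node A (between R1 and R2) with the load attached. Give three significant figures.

V ≈ 5.26 V

Below node A the series string R2+R3 = 10810 Ω sits in parallel with the 21700 Ω load: 7217 Ω.
V_A = 8.11 × 7217/(3910 + 7217) = 5.26 V.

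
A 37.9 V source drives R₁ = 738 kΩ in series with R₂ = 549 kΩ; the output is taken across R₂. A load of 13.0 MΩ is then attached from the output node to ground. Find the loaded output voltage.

The load sits in parallel with R₂: R₂‖R_L = (549 × 13000) / (549 + 13000) = 526.8 kΩ.
V_out = 37.9 × 526.8 / (738 + 526.8) = 37.9 × 526.8/1265 = 15.8 V.
(Unloaded it would have been 16.2 V.)

V_out ≈ 15.8 V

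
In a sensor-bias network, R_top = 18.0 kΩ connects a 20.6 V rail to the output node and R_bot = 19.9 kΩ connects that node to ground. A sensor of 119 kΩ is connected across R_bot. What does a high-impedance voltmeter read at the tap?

The load sits in parallel with R_bot: R_bot‖R_L = (19.9 × 119) / (19.9 + 119) = 17.05 kΩ.
V_out = 20.6 × 17.05 / (18.0 + 17.05) = 20.6 × 17.05/35.05 = 10.0 V.

V_out ≈ 10.0 V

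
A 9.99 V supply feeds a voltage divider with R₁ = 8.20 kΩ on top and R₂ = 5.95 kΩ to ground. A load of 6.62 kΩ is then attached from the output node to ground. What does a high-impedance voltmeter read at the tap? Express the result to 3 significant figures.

V_out ≈ 2.76 V

The load sits in parallel with R₂: R₂‖R_L = (5.95 × 6.62) / (5.95 + 6.62) = 3.134 kΩ.
V_out = 9.99 × 3.134 / (8.20 + 3.134) = 9.99 × 3.134/11.33 = 2.76 V.
(Unloaded it would have been 4.20 V.)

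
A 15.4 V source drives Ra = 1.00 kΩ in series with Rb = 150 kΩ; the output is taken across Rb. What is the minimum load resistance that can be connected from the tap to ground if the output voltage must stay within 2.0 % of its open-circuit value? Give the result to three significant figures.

R_L(min) ≈ 48.7 kΩ

Output resistance R_th = Ra‖Rb = (1000 × 150000)/151000 = 993.4 Ω.
The fractional drop is R_th/(R_th + R_L); requiring this ≤ 0.0200 gives R_L ≥ R_th(1/0.0200 − 1) = 993.4 × 49.00 = 48.7 kΩ.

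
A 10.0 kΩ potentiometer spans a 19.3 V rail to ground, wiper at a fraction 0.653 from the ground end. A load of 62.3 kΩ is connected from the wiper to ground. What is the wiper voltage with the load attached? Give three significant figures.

V ≈ 12.2 V

The wiper splits the pot into (1−α)R = 3.470 kΩ above and αR = 6.530 kΩ below.
Lower section ‖ load = 5.910 kΩ.
V_wiper = 19.3 × 5.910/(3.470 + 5.910) = 12.2 V.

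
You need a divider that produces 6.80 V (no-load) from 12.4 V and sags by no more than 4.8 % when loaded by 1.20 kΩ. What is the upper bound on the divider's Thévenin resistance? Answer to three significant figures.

Loading drop = R_th/(R_th + R_L) ≤ 0.0480, so R_th ≤ R_L · ε/(1−ε) = 1.20 kΩ × 0.0480/0.9520 = 60.5 Ω.
(Any R1, R2 with R2/(R1+R2) = 0.548 and R1‖R2 ≤ 60.5 Ω will meet the spec.)

R_th ≤ 60.5 Ω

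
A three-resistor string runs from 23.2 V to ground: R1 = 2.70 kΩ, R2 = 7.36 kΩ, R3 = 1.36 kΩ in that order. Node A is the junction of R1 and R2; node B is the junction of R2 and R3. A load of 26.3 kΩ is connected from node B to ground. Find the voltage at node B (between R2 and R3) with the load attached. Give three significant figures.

At node B, R3 is in parallel with the load: R3‖R_L = 1.293 kΩ.
Below node A the resistance is R2 + (R3‖R_L) = 8.653 kΩ, so V_A = 23.2 × 8.653/11.35 = 17.68 V.
Then V_B = V_A × (R3‖R_L)/(R2 + R3‖R_L) = 17.68 × 1.293/8.653 = 2.64 V.

V ≈ 2.64 V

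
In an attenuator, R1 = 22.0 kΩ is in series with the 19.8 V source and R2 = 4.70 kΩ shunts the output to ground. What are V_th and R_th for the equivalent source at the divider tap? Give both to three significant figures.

V_th = 3.49 V, R_th = 3.87 kΩ

V_th is the open-circuit tap voltage: 19.8 × 4.70/(22.0 + 4.70) = 3.49 V.
With the supply zeroed, R1 and R2 appear in parallel from the tap: R_th = R1‖R2 = (22.0 × 4.70)/26.70 = 3.87 kΩ.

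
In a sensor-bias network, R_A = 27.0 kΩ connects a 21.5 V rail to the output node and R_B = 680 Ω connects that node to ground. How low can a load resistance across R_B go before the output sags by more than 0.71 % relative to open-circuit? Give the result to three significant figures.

Output resistance R_th = R_A‖R_B = (27000 × 680)/27680 = 663.3 Ω.
The fractional drop is R_th/(R_th + R_L); requiring this ≤ 0.00710 gives R_L ≥ R_th(1/0.00710 − 1) = 663.3 × 139.8 = 92.8 kΩ.

R_L(min) ≈ 92.8 kΩ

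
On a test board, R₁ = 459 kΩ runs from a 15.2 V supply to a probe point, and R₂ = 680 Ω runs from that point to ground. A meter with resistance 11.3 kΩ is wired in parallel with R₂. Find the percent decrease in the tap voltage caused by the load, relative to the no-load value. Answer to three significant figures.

The divider's output (Thévenin) resistance is R₁‖R₂ = 679.0 Ω.
Fractional drop under load = R_th/(R_th + R_L) = 679.0 / (679.0 + 11300) = 0.05668.
So the output falls by 5.67 %.

5.67 %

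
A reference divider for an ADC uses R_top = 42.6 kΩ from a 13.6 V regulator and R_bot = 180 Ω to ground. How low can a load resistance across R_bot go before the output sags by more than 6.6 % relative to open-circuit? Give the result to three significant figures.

R_L(min) ≈ 2.54 kΩ

Output resistance R_th = R_top‖R_bot = (42600 × 180)/42780 = 179.2 Ω.
The fractional drop is R_th/(R_th + R_L); requiring this ≤ 0.0660 gives R_L ≥ R_th(1/0.0660 − 1) = 179.2 × 14.15 = 2.54 kΩ.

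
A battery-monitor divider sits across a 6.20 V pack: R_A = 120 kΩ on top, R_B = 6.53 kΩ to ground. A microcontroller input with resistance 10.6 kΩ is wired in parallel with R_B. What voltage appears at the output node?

The load sits in parallel with R_B: R_B‖R_L = (6.53 × 10.6) / (6.53 + 10.6) = 4.041 kΩ.
V_out = 6.20 × 4.041 / (120 + 4.041) = 6.20 × 4.041/124.0 = 0.202 V.
(Unloaded it would have been 0.320 V.)

V_out ≈ 0.202 V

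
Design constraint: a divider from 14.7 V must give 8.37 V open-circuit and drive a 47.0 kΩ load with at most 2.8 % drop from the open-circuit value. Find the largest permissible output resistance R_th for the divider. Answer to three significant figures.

Loading drop = R_th/(R_th + R_L) ≤ 0.0280, so R_th ≤ R_L · ε/(1−ε) = 47.0 kΩ × 0.0280/0.9720 = 1.35 kΩ.

R_th ≤ 1.35 kΩ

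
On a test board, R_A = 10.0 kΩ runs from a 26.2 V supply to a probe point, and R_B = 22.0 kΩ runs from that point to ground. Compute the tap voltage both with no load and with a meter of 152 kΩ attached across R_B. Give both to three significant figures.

Open-circuit: V = 26.2 × 22.0/(10.0 + 22.0) = 18.0 V.
With the load, R_B becomes R_B‖R_L = 19.22 kΩ, so V = 26.2 × 19.22/29.22 = 17.2 V.

Unloaded: 18.0 V; loaded: 17.2 V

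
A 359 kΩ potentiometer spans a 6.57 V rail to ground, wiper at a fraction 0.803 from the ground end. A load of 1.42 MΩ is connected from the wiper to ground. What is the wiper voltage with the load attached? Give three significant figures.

The wiper splits the pot into (1−α)R = 70.72 kΩ above and αR = 288.3 kΩ below.
Lower section ‖ load = 239.6 kΩ.
V_wiper = 6.57 × 239.6/(70.72 + 239.6) = 5.07 V.

V ≈ 5.07 V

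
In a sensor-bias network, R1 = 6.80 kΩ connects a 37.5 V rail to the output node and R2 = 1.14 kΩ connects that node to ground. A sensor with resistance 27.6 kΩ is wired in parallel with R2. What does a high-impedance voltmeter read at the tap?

V_out ≈ 5.20 V

The load sits in parallel with R2: R2‖R_L = (1.14 × 27.6) / (1.14 + 27.6) = 1.095 kΩ.
V_out = 37.5 × 1.095 / (6.80 + 1.095) = 37.5 × 1.095/7.895 = 5.20 V.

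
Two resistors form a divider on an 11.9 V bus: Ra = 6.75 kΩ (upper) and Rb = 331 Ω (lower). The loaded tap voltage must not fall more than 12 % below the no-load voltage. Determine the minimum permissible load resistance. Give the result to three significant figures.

Output resistance R_th = Ra‖Rb = (6750 × 331)/7081 = 315.5 Ω.
The fractional drop is R_th/(R_th + R_L); requiring this ≤ 0.120 gives R_L ≥ R_th(1/0.120 − 1) = 315.5 × 7.333 = 2.31 kΩ.

R_L(min) ≈ 2.31 kΩ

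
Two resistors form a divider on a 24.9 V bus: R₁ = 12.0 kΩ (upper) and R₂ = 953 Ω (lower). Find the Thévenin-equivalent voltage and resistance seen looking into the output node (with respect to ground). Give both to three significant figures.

V_th is the open-circuit tap voltage: 24.9 × 953/(12000 + 953) = 1.83 V.
With the supply zeroed, R₁ and R₂ appear in parallel from the tap: R_th = R₁‖R₂ = (12000 × 953)/12950 = 883 Ω.

V_th = 1.83 V, R_th = 883 Ω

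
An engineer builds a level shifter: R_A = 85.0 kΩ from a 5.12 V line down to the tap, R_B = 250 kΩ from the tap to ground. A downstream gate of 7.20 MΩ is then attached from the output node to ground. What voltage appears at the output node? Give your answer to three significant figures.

V_out ≈ 3.79 V

The load sits in parallel with R_B: R_B‖R_L = (250 × 7200) / (250 + 7200) = 241.6 kΩ.
V_out = 5.12 × 241.6 / (85.0 + 241.6) = 5.12 × 241.6/326.6 = 3.79 V.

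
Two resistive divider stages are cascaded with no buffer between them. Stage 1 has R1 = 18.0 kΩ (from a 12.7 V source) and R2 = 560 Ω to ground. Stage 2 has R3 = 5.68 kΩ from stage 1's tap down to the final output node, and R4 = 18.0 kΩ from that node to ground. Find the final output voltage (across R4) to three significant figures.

V_out ≈ 0.285 V

Stage 2 presents R3+R4 = 23680 Ω as a load on stage 1's tap.
Stage 1's lower leg becomes R2‖(R3+R4) = 547.1 Ω, so V_mid = 12.7 × 547.1/18550 = 0.3746 V.
Stage 2 is itself unloaded: V_out = V_mid × R4/(R3+R4) = 0.3746 × 18000/23680 = 0.285 V.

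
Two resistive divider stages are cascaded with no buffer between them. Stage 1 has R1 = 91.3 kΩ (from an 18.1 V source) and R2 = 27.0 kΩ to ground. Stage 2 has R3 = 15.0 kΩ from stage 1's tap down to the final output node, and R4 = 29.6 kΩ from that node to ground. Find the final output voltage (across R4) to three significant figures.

V_out ≈ 1.87 V

Stage 2 presents R3+R4 = 44.60 kΩ as a load on stage 1's tap.
Stage 1's lower leg becomes R2‖(R3+R4) = 16.82 kΩ, so V_mid = 18.1 × 16.82/108.1 = 2.816 V.
Stage 2 is itself unloaded: V_out = V_mid × R4/(R3+R4) = 2.816 × 29.6/44.60 = 1.87 V.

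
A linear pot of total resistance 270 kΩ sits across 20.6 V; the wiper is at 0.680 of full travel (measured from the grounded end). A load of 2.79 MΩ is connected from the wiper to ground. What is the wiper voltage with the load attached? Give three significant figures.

The wiper splits the pot into (1−α)R = 86.40 kΩ above and αR = 183.6 kΩ below.
Lower section ‖ load = 172.3 kΩ.
V_wiper = 20.6 × 172.3/(86.40 + 172.3) = 13.7 V.

V ≈ 13.7 V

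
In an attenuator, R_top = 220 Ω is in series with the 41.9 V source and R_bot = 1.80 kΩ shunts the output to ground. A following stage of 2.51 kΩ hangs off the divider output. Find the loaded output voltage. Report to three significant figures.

The load sits in parallel with R_bot: R_bot‖R_L = (1800 × 2510) / (1800 + 2510) = 1048 Ω.
V_out = 41.9 × 1048 / (220 + 1048) = 41.9 × 1048/1268 = 34.6 V.

V_out ≈ 34.6 V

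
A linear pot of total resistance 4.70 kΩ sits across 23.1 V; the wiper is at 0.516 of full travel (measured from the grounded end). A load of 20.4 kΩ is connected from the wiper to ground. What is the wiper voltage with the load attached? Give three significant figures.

V ≈ 11.3 V

The wiper splits the pot into (1−α)R = 2.275 kΩ above and αR = 2.425 kΩ below.
Lower section ‖ load = 2.168 kΩ.
V_wiper = 23.1 × 2.168/(2.275 + 2.168) = 11.3 V.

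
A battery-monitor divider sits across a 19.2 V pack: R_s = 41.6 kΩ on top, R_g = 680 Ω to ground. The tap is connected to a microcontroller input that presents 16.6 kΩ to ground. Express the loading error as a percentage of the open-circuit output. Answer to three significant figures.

The divider's output (Thévenin) resistance is R_s‖R_g = 669.1 Ω.
Fractional drop under load = R_th/(R_th + R_L) = 669.1 / (669.1 + 16600) = 0.03874.
So the output falls by 3.87 %.

3.87 %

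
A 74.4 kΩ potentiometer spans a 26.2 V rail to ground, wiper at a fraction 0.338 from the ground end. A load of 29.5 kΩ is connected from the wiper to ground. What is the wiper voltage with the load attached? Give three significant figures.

The wiper splits the pot into (1−α)R = 49.25 kΩ above and αR = 25.15 kΩ below.
Lower section ‖ load = 13.58 kΩ.
V_wiper = 26.2 × 13.58/(49.25 + 13.58) = 5.66 V.

V ≈ 5.66 V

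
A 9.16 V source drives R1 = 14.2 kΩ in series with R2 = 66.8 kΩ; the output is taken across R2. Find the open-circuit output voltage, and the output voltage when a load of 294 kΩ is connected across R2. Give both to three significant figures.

Unloaded: 7.55 V; loaded: 7.26 V

Open-circuit: V = 9.16 × 66.8/(14.2 + 66.8) = 7.55 V.
With the load, R2 becomes R2‖R_L = 54.43 kΩ, so V = 9.16 × 54.43/68.63 = 7.26 V.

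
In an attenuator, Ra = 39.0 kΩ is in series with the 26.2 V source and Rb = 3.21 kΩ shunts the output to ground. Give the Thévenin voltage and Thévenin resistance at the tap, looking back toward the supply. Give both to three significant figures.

V_th = 1.99 V, R_th = 2.97 kΩ

V_th is the open-circuit tap voltage: 26.2 × 3.21/(39.0 + 3.21) = 1.99 V.
With the supply zeroed, Ra and Rb appear in parallel from the tap: R_th = Ra‖Rb = (39.0 × 3.21)/42.21 = 2.97 kΩ.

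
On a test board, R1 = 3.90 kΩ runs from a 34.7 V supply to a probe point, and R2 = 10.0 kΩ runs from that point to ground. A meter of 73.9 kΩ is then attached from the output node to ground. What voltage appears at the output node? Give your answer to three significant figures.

V_out ≈ 24.1 V

The load sits in parallel with R2: R2‖R_L = (10.0 × 73.9) / (10.0 + 73.9) = 8.808 kΩ.
V_out = 34.7 × 8.808 / (3.90 + 8.808) = 34.7 × 8.808/12.71 = 24.1 V.
(Unloaded it would have been 25.0 V.)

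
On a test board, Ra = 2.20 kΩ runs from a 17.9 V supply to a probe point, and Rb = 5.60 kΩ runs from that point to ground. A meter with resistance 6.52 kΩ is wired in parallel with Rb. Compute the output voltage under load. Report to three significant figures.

V_out ≈ 10.3 V

The load sits in parallel with Rb: Rb‖R_L = (5.60 × 6.52) / (5.60 + 6.52) = 3.013 kΩ.
V_out = 17.9 × 3.013 / (2.20 + 3.013) = 17.9 × 3.013/5.213 = 10.3 V.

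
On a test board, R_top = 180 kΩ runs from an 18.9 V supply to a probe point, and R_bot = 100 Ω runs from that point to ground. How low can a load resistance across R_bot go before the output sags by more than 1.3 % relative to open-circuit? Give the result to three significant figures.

R_L(min) ≈ 7.59 kΩ

Output resistance R_th = R_top‖R_bot = (180000 × 100)/180100 = 99.94 Ω.
The fractional drop is R_th/(R_th + R_L); requiring this ≤ 0.0130 gives R_L ≥ R_th(1/0.0130 − 1) = 99.94 × 75.92 = 7.59 kΩ.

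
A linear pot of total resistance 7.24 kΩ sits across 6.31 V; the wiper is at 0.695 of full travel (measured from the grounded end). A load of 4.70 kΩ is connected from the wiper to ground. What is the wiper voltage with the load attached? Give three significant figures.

V ≈ 3.31 V

The wiper splits the pot into (1−α)R = 2.208 kΩ above and αR = 5.032 kΩ below.
Lower section ‖ load = 2.430 kΩ.
V_wiper = 6.31 × 2.430/(2.208 + 2.430) = 3.31 V.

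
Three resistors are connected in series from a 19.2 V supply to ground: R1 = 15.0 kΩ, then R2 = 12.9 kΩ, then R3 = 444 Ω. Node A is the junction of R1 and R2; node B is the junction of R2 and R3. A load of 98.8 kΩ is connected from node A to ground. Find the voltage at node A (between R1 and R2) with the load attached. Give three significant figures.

Below node A the series string R2+R3 = 13340 Ω sits in parallel with the 98800 Ω load: 11760 Ω.
V_A = 19.2 × 11760/(15000 + 11760) = 8.44 V.

V ≈ 8.44 V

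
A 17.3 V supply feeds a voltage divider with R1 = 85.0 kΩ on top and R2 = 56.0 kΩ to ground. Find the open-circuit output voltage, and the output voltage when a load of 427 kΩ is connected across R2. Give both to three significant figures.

Unloaded: 6.87 V; loaded: 6.37 V

Open-circuit: V = 17.3 × 56.0/(85.0 + 56.0) = 6.87 V.
With the load, R2 becomes R2‖R_L = 49.51 kΩ, so V = 17.3 × 49.51/134.5 = 6.37 V.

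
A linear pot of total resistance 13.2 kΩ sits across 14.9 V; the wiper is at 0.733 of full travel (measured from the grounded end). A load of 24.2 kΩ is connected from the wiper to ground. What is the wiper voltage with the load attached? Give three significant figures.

V ≈ 9.87 V

The wiper splits the pot into (1−α)R = 3.524 kΩ above and αR = 9.676 kΩ below.
Lower section ‖ load = 6.912 kΩ.
V_wiper = 14.9 × 6.912/(3.524 + 6.912) = 9.87 V.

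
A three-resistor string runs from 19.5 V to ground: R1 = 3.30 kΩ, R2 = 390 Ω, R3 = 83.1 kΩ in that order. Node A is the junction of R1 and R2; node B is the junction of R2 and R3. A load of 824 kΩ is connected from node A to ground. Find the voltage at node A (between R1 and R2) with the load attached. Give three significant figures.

V ≈ 18.7 V

Below node A the series string R2+R3 = 83490 Ω sits in parallel with the 824000 Ω load: 75810 Ω.
V_A = 19.5 × 75810/(3300 + 75810) = 18.7 V.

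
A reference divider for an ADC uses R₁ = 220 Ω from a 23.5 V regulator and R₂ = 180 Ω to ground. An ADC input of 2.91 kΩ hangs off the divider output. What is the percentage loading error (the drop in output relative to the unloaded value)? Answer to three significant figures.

The divider's output (Thévenin) resistance is R₁‖R₂ = 99.00 Ω.
Fractional drop under load = R_th/(R_th + R_L) = 99.00 / (99.00 + 2910) = 0.03290.
So the output falls by 3.29 %.

3.29 %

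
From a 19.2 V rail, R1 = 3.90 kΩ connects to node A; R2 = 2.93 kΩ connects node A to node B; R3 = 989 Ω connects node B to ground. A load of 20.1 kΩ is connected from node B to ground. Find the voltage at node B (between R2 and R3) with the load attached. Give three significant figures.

At node B, R3 is in parallel with the load: R3‖R_L = 942.6 Ω.
Below node A the resistance is R2 + (R3‖R_L) = 3873 Ω, so V_A = 19.2 × 3873/7773 = 9.566 V.
Then V_B = V_A × (R3‖R_L)/(R2 + R3‖R_L) = 9.566 × 942.6/3873 = 2.33 V.

V ≈ 2.33 V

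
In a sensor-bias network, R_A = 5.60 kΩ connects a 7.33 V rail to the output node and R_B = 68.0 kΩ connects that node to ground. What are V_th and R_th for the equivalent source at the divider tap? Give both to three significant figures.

V_th = 6.77 V, R_th = 5.17 kΩ

V_th is the open-circuit tap voltage: 7.33 × 68.0/(5.60 + 68.0) = 6.77 V.
With the supply zeroed, R_A and R_B appear in parallel from the tap: R_th = R_A‖R_B = (5.60 × 68.0)/73.60 = 5.17 kΩ.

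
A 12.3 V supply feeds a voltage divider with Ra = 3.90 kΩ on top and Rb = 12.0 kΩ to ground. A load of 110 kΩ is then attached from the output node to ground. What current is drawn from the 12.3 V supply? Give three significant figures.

I ≈ 0.836 mA

Rb‖R_L = 10.82 kΩ, so the source sees Ra + Rb‖R_L = 14.72 kΩ.
I = 12.3 V / 14.72 kΩ = 0.836 mA.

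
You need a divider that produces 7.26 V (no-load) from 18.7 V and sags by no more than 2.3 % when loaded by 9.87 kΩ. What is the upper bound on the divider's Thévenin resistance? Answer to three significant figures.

Loading drop = R_th/(R_th + R_L) ≤ 0.0230, so R_th ≤ R_L · ε/(1−ε) = 9.87 kΩ × 0.0230/0.9770 = 232 Ω.
(Any R1, R2 with R2/(R1+R2) = 0.388 and R1‖R2 ≤ 232 Ω will meet the spec.)

R_th ≤ 232 Ω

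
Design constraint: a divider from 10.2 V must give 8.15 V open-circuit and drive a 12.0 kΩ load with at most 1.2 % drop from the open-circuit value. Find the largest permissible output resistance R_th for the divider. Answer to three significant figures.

Loading drop = R_th/(R_th + R_L) ≤ 0.0120, so R_th ≤ R_L · ε/(1−ε) = 12.0 kΩ × 0.0120/0.9880 = 146 Ω.

R_th ≤ 146 Ω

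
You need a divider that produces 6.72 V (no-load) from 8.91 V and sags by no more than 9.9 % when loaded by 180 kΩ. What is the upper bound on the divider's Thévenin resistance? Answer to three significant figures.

Loading drop = R_th/(R_th + R_L) ≤ 0.0990, so R_th ≤ R_L · ε/(1−ε) = 180 kΩ × 0.0990/0.9010 = 19.8 kΩ.

R_th ≤ 19.8 kΩ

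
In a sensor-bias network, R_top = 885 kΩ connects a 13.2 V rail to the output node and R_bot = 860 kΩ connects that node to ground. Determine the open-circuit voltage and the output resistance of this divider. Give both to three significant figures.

V_th is the open-circuit tap voltage: 13.2 × 860/(885 + 860) = 6.51 V.
With the supply zeroed, R_top and R_bot appear in parallel from the tap: R_th = R_top‖R_bot = (885 × 860)/1745 = 436 kΩ.

V_th = 6.51 V, R_th = 436 kΩ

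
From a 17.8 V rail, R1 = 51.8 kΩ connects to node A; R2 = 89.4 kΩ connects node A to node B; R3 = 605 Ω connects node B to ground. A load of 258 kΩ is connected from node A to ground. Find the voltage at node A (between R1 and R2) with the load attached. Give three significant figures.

Below node A the series string R2+R3 = 90000 Ω sits in parallel with the 258000 Ω load: 66730 Ω.
V_A = 17.8 × 66730/(51800 + 66730) = 10.0 V.

V ≈ 10.0 V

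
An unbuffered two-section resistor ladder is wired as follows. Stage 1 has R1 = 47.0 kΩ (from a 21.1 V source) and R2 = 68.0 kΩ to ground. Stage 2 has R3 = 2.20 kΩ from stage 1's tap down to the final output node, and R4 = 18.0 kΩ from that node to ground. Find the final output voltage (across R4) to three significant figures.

V_out ≈ 4.68 V

Stage 2 presents R3+R4 = 20.20 kΩ as a load on stage 1's tap.
Stage 1's lower leg becomes R2‖(R3+R4) = 15.57 kΩ, so V_mid = 21.1 × 15.57/62.57 = 5.251 V.
Stage 2 is itself unloaded: V_out = V_mid × R4/(R3+R4) = 5.251 × 18.0/20.20 = 4.68 V.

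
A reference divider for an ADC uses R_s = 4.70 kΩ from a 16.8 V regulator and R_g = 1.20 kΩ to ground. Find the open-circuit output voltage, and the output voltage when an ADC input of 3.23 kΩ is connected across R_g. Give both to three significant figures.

Unloaded: 3.42 V; loaded: 2.64 V

Open-circuit: V = 16.8 × 1.20/(4.70 + 1.20) = 3.42 V.
With the load, R_g becomes R_g‖R_L = 0.8749 kΩ, so V = 16.8 × 0.8749/5.575 = 2.64 V.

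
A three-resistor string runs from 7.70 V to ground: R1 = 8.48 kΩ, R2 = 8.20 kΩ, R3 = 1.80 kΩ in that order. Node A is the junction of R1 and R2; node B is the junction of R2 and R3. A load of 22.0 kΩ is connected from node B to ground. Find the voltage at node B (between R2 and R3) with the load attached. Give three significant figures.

V ≈ 0.698 V

At node B, R3 is in parallel with the load: R3‖R_L = 1.664 kΩ.
Below node A the resistance is R2 + (R3‖R_L) = 9.864 kΩ, so V_A = 7.70 × 9.864/18.34 = 4.140 V.
Then V_B = V_A × (R3‖R_L)/(R2 + R3‖R_L) = 4.140 × 1.664/9.864 = 0.698 V.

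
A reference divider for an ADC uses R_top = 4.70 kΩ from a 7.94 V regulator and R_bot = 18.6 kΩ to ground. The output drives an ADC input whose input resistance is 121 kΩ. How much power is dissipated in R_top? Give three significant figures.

P ≈ 0.683 mW

Total resistance from the source is R_top + (R_bot‖R_L) = 20.82 kΩ, so I = 7.94/20.82 kΩ = 0.3813 mA.
P = I²·R_top = (0.3813 mA)² × 4.70 kΩ = 0.683 mW.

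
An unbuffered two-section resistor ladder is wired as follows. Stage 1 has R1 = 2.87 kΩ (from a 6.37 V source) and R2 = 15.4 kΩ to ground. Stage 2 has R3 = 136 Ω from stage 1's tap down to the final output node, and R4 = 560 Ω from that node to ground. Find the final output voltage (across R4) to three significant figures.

V_out ≈ 0.965 V

Stage 2 presents R3+R4 = 696.0 Ω as a load on stage 1's tap.
Stage 1's lower leg becomes R2‖(R3+R4) = 665.9 Ω, so V_mid = 6.37 × 665.9/3536 = 1.200 V.
Stage 2 is itself unloaded: V_out = V_mid × R4/(R3+R4) = 1.200 × 560/696.0 = 0.965 V.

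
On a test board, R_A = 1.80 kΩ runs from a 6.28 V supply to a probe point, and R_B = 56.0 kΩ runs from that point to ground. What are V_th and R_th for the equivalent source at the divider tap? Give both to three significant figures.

V_th = 6.08 V, R_th = 1.74 kΩ

V_th is the open-circuit tap voltage: 6.28 × 56.0/(1.80 + 56.0) = 6.08 V.
With the supply zeroed, R_A and R_B appear in parallel from the tap: R_th = R_A‖R_B = (1.80 × 56.0)/57.80 = 1.74 kΩ.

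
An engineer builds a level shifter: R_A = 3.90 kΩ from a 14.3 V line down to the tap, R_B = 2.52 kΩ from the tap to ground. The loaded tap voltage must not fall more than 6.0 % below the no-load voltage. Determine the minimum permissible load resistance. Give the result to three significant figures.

Output resistance R_th = R_A‖R_B = (3.90 × 2.52)/6.420 = 1.531 kΩ.
The fractional drop is R_th/(R_th + R_L); requiring this ≤ 0.0600 gives R_L ≥ R_th(1/0.0600 − 1) = 1.531 × 15.67 = 24.0 kΩ.

R_L(min) ≈ 24.0 kΩ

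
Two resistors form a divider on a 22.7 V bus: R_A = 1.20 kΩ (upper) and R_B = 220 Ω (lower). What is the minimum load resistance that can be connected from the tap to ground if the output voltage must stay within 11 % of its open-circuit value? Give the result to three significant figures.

Output resistance R_th = R_A‖R_B = (1200 × 220)/1420 = 185.9 Ω.
The fractional drop is R_th/(R_th + R_L); requiring this ≤ 0.110 gives R_L ≥ R_th(1/0.110 − 1) = 185.9 × 8.091 = 1.50 kΩ.

R_L(min) ≈ 1.50 kΩ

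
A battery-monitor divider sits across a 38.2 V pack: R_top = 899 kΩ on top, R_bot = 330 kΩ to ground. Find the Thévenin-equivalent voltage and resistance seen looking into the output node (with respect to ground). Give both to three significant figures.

V_th = 10.3 V, R_th = 241 kΩ

V_th is the open-circuit tap voltage: 38.2 × 330/(899 + 330) = 10.3 V.
With the supply zeroed, R_top and R_bot appear in parallel from the tap: R_th = R_top‖R_bot = (899 × 330)/1229 = 241 kΩ.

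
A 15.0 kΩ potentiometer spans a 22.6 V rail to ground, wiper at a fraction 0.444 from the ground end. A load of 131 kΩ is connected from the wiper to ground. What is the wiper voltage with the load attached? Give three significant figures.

The wiper splits the pot into (1−α)R = 8.340 kΩ above and αR = 6.660 kΩ below.
Lower section ‖ load = 6.338 kΩ.
V_wiper = 22.6 × 6.338/(8.340 + 6.338) = 9.76 V.

V ≈ 9.76 V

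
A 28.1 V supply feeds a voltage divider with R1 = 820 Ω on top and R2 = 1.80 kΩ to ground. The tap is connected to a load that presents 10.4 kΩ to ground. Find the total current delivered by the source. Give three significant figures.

R2‖R_L = 1534 Ω, so the source sees R1 + R2‖R_L = 2354 Ω.
I = 28.1 V / 2354 Ω = 11.9 mA.

I ≈ 11.9 mA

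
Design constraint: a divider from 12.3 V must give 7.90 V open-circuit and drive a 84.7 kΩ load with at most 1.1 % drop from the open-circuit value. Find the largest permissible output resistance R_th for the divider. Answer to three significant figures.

R_th ≤ 942 Ω

Loading drop = R_th/(R_th + R_L) ≤ 0.0110, so R_th ≤ R_L · ε/(1−ε) = 84.7 kΩ × 0.0110/0.9890 = 942 Ω.
(Any R1, R2 with R2/(R1+R2) = 0.642 and R1‖R2 ≤ 942 Ω will meet the spec.)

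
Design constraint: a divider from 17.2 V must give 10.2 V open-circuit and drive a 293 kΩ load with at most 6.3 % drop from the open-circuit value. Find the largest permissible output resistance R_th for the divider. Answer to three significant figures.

Loading drop = R_th/(R_th + R_L) ≤ 0.0630, so R_th ≤ R_L · ε/(1−ε) = 293 kΩ × 0.0630/0.9370 = 19.7 kΩ.
(Any R1, R2 with R2/(R1+R2) = 0.593 and R1‖R2 ≤ 19.7 kΩ will meet the spec.)

R_th ≤ 19.7 kΩ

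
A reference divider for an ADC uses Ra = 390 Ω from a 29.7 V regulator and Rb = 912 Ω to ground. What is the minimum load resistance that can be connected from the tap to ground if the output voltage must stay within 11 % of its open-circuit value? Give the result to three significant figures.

R_L(min) ≈ 2.21 kΩ

Output resistance R_th = Ra‖Rb = (390 × 912)/1302 = 273.2 Ω.
The fractional drop is R_th/(R_th + R_L); requiring this ≤ 0.110 gives R_L ≥ R_th(1/0.110 − 1) = 273.2 × 8.091 = 2.21 kΩ.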